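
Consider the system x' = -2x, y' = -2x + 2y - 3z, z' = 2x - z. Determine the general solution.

Coefficient matrix A = [[-2, 0, 0], [-2, 2, -3], [2, 0, -1]].
det(A - λI) = 0 gives eigenvalues λ = -2, 2, -1.
For λ=-2: eigenvector (1,-1,-2).
For λ=2: eigenvector (0,1,0).
For λ=-1: eigenvector (0,1,1).
General solution: K_1e^(-2t)(1,-1,-2) + K_2e^(2t)(0,1,0) + K_3e^(-t)(0,1,1).

x(t) = K_1e^(-2t), y(t) = -K_1e^(-2t) + K_2e^(2t) + K_3e^(-t), z(t) = -2K_1e^(-2t) + K_3e^(-t)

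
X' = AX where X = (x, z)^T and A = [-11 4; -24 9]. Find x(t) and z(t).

x(t) = -K_1e^(t) + K_2e^(-3t), z(t) = -3K_1e^(t) + 2K_2e^(-3t)

Coefficient matrix A = [[-11, 4], [-24, 9]].
Characteristic polynomial det(A - λI) = λ^2 + 2λ - 3 = 0.
Eigenvalues λ = 1, -3.
For λ=1: (A-λI) row 1 is [-12, 4], so an eigenvector is (-1, -3).
For λ=-3: (A-λI) row 1 is [-8, 4], so an eigenvector is (1, 2).
General solution: K_1e^(t)(-1,-3) + K_2e^(-3t)(1,2).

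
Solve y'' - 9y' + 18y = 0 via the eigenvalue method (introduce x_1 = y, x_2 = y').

y(t) = c_1e^(6t) + c_2e^(3t)

Let x_1 = y, x_2 = y'. Then x_1' = x_2 and x_2' = -18x_1 + 9x_2.
A = [[0,1],[-18,9]]; det(A-λI) = λ^2 - 9λ + 18.
Eigenvalues λ = 6, 3 with eigenvectors (1,6), (1,3).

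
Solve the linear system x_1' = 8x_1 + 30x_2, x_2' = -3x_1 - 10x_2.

x_1(t) = -c_1e^(-t)sin(3t) + 3c_1e^(-t)cos(3t) + 3c_2e^(-t)sin(3t) + c_2e^(-t)cos(3t), x_2(t) = -c_1e^(-t)cos(3t) - c_2e^(-t)sin(3t)

Coefficient matrix A = [[8, 30], [-3, -10]].
Characteristic polynomial det(A - λI) = λ^2 + 2λ + 10 = 0.
Eigenvalues λ = -1 ± 3i (complex conjugate pair).
For λ=-1+3i: an eigenvector is (3,-1) - i(-1,0) = (3 + i, -1).
A real fundamental pair from Re and Im of e^((-1+3i)t)v: X_1 = e^(-t)(cos(3t)·(3,-1) + sin(3t)·(-1,0)), X_2 = e^(-t)(sin(3t)·(3,-1) - cos(3t)·(-1,0)).
General solution: c_1X_1 + c_2X_2.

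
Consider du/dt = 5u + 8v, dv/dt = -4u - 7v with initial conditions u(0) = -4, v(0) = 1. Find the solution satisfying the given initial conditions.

Coefficient matrix A = [[5, 8], [-4, -7]].
Characteristic polynomial det(A - λI) = λ^2 + 2λ - 3 = 0.
Eigenvalues λ = 1, -3.
For λ=1: (A-λI) row 1 is [4, 8], so an eigenvector is (-2, 1).
For λ=-3: (A-λI) row 1 is [8, 8], so an eigenvector is (1, -1).
General solution: c_1e^(t)(-2,1) + c_2e^(-3t)(1,-1).
Applying u(0)=-4, v(0)=1 gives c_1=3, c_2=2.

u(t) = -6e^(t) + 2e^(-3t), v(t) = 3e^(t) - 2e^(-3t)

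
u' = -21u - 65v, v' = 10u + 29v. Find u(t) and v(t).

u(t) = -3c_1e^(4t)sin(5t) - 2c_1e^(4t)cos(5t) - 2c_2e^(4t)sin(5t) + 3c_2e^(4t)cos(5t), v(t) = c_1e^(4t)sin(5t) + c_1e^(4t)cos(5t) + c_2e^(4t)sin(5t) - c_2e^(4t)cos(5t)

Coefficient matrix A = [[-21, -65], [10, 29]].
Characteristic polynomial det(A - λI) = λ^2 - 8λ + 41 = 0.
Eigenvalues λ = 4 ± 5i (complex conjugate pair).
For λ=4+5i: an eigenvector is (-2,1) - i(-3,1) = (-2 + 3i, 1 - i).
A real fundamental pair from Re and Im of e^((4+5i)t)v: X_1 = e^(4t)(cos(5t)·(-2,1) + sin(5t)·(-3,1)), X_2 = e^(4t)(sin(5t)·(-2,1) - cos(5t)·(-3,1)).
General solution: c_1X_1 + c_2X_2.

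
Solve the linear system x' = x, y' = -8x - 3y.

x(t) = -K_1e^(t), y(t) = 2K_1e^(t) + K_2e^(-3t)

Coefficient matrix A = [[1, 0], [-8, -3]].
Characteristic polynomial det(A - λI) = λ^2 + 2λ - 3 = 0.
Eigenvalues λ = 1, -3.
For λ=1: (A-λI) row 2 is [-8, -4], so an eigenvector is (-1, 2).
For λ=-3: (A-λI) row 1 is [4, 0], so an eigenvector is (0, 1).
General solution: K_1e^(t)(-1,2) + K_2e^(-3t)(0,1).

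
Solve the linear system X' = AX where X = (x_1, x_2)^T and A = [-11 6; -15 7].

x_1(t) = -C_1e^(-2t)sin(3t) - C_1e^(-2t)cos(3t) - C_2e^(-2t)sin(3t) + C_2e^(-2t)cos(3t), x_2(t) = -C_1e^(-2t)sin(3t) - 2C_1e^(-2t)cos(3t) - 2C_2e^(-2t)sin(3t) + C_2e^(-2t)cos(3t)

Coefficient matrix A = [[-11, 6], [-15, 7]].
Characteristic polynomial det(A - λI) = λ^2 + 4λ + 13 = 0.
Eigenvalues λ = -2 ± 3i (complex conjugate pair).
For λ=-2+3i: an eigenvector is (-1,-2) - i(-1,-1) = (-1 + i, -2 + i).
A real fundamental pair from Re and Im of e^((-2+3i)t)v: X_1 = e^(-2t)(cos(3t)·(-1,-2) + sin(3t)·(-1,-1)), X_2 = e^(-2t)(sin(3t)·(-1,-2) - cos(3t)·(-1,-1)).
General solution: C_1X_1 + C_2X_2.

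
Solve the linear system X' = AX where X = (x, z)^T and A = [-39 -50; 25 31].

x(t) = -3C_1e^(-4t)sin(5t) - C_1e^(-4t)cos(5t) - C_2e^(-4t)sin(5t) + 3C_2e^(-4t)cos(5t), z(t) = 2C_1e^(-4t)sin(5t) + C_1e^(-4t)cos(5t) + C_2e^(-4t)sin(5t) - 2C_2e^(-4t)cos(5t)

Coefficient matrix A = [[-39, -50], [25, 31]].
Characteristic polynomial det(A - λI) = λ^2 + 8λ + 41 = 0.
Eigenvalues λ = -4 ± 5i (complex conjugate pair).
For λ=-4+5i: an eigenvector is (-1,1) - i(-3,2) = (-1 + 3i, 1 - 2i).
A real fundamental pair from Re and Im of e^((-4+5i)t)v: X_1 = e^(-4t)(cos(5t)·(-1,1) + sin(5t)·(-3,2)), X_2 = e^(-4t)(sin(5t)·(-1,1) - cos(5t)·(-3,2)).
General solution: C_1X_1 + C_2X_2.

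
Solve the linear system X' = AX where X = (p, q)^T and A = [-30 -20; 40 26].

p(t) = C_1e^(-2t)sin(4t) + 2C_1e^(-2t)cos(4t) + 2C_2e^(-2t)sin(4t) - C_2e^(-2t)cos(4t), q(t) = -C_1e^(-2t)sin(4t) - 3C_1e^(-2t)cos(4t) - 3C_2e^(-2t)sin(4t) + C_2e^(-2t)cos(4t)

Coefficient matrix A = [[-30, -20], [40, 26]].
Characteristic polynomial det(A - λI) = λ^2 + 4λ + 20 = 0.
Eigenvalues λ = -2 ± 4i (complex conjugate pair).
For λ=-2+4i: an eigenvector is (2,-3) - i(1,-1) = (2 - i, -3 + i).
A real fundamental pair from Re and Im of e^((-2+4i)t)v: X_1 = e^(-2t)(cos(4t)·(2,-3) + sin(4t)·(1,-1)), X_2 = e^(-2t)(sin(4t)·(2,-3) - cos(4t)·(1,-1)).
General solution: C_1X_1 + C_2X_2.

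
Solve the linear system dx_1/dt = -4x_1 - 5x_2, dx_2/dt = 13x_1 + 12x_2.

Coefficient matrix A = [[-4, -5], [13, 12]].
Characteristic polynomial det(A - λI) = λ^2 - 8λ + 17 = 0.
Eigenvalues λ = 4 ± i (complex conjugate pair).
For λ=4+i: an eigenvector is (1,-2) - i(2,-3) = (1 - 2i, -2 + 3i).
A real fundamental pair from Re and Im of e^((4+i)t)v: X_1 = e^(4t)(cos(t)·(1,-2) + sin(t)·(2,-3)), X_2 = e^(4t)(sin(t)·(1,-2) - cos(t)·(2,-3)).
General solution: c_1X_1 + c_2X_2.

x_1(t) = 2c_1e^(4t)sin(t) + c_1e^(4t)cos(t) + c_2e^(4t)sin(t) - 2c_2e^(4t)cos(t), x_2(t) = -3c_1e^(4t)sin(t) - 2c_1e^(4t)cos(t) - 2c_2e^(4t)sin(t) + 3c_2e^(4t)cos(t)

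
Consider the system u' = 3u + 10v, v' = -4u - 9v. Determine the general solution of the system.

Coefficient matrix A = [[3, 10], [-4, -9]].
Characteristic polynomial det(A - λI) = λ^2 + 6λ + 13 = 0.
Eigenvalues λ = -3 ± 2i (complex conjugate pair).
For λ=-3+2i: an eigenvector is (1,-1) - i(-2,1) = (1 + 2i, -1 - i).
A real fundamental pair from Re and Im of e^((-3+2i)t)v: X_1 = e^(-3t)(cos(2t)·(1,-1) + sin(2t)·(-2,1)), X_2 = e^(-3t)(sin(2t)·(1,-1) - cos(2t)·(-2,1)).
General solution: c_1X_1 + c_2X_2.

u(t) = -2c_1e^(-3t)sin(2t) + c_1e^(-3t)cos(2t) + c_2e^(-3t)sin(2t) + 2c_2e^(-3t)cos(2t), v(t) = c_1e^(-3t)sin(2t) - c_1e^(-3t)cos(2t) - c_2e^(-3t)sin(2t) - c_2e^(-3t)cos(2t)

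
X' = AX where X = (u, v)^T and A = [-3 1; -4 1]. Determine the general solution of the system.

u(t) = -c_1e^(-t) - c_2te^(-t), v(t) = -2c_1e^(-t) - 2c_2te^(-t) - c_2e^(-t)

Coefficient matrix A = [[-3, 1], [-4, 1]].
Characteristic polynomial det(A - λI) = λ^2 + 2λ + 1 = 0.
Single eigenvalue λ = -1 with algebraic multiplicity 2.
Eigenvector v = (-1,-2); generalized eigenvector w with (A-λI)w=v is (0,-1).
General solution: e^(-t)[c_1·v + c_2·(t·v + w)].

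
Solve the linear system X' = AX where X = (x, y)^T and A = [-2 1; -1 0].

Coefficient matrix A = [[-2, 1], [-1, 0]].
Characteristic polynomial det(A - λI) = λ^2 + 2λ + 1 = 0.
Single eigenvalue λ = -1 with algebraic multiplicity 2.
Eigenvector v = (-1,-1); generalized eigenvector w with (A-λI)w=v is (1,0).
General solution: e^(-t)[C_1·v + C_2·(t·v + w)].

x(t) = -C_1e^(-t) - C_2te^(-t) + C_2e^(-t), y(t) = -C_1e^(-t) - C_2te^(-t)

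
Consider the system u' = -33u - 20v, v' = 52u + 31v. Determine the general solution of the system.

Coefficient matrix A = [[-33, -20], [52, 31]].
Characteristic polynomial det(A - λI) = λ^2 + 2λ + 17 = 0.
Eigenvalues λ = -1 ± 4i (complex conjugate pair).
For λ=-1+4i: an eigenvector is (2,-3) - i(-1,2) = (2 + i, -3 - 2i).
A real fundamental pair from Re and Im of e^((-1+4i)t)v: X_1 = e^(-t)(cos(4t)·(2,-3) + sin(4t)·(-1,2)), X_2 = e^(-t)(sin(4t)·(2,-3) - cos(4t)·(-1,2)).
General solution: C_1X_1 + C_2X_2.

u(t) = -C_1e^(-t)sin(4t) + 2C_1e^(-t)cos(4t) + 2C_2e^(-t)sin(4t) + C_2e^(-t)cos(4t), v(t) = 2C_1e^(-t)sin(4t) - 3C_1e^(-t)cos(4t) - 3C_2e^(-t)sin(4t) - 2C_2e^(-t)cos(4t)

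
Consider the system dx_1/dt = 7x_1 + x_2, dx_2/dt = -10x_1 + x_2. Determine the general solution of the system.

Coefficient matrix A = [[7, 1], [-10, 1]].
Characteristic polynomial det(A - λI) = λ^2 - 8λ + 17 = 0.
Eigenvalues λ = 4 ± i (complex conjugate pair).
For λ=4+i: an eigenvector is (1,-3) - i(0,-1) = (1, -3 + i).
A real fundamental pair from Re and Im of e^((4+i)t)v: X_1 = e^(4t)(cos(t)·(1,-3) + sin(t)·(0,-1)), X_2 = e^(4t)(sin(t)·(1,-3) - cos(t)·(0,-1)).
General solution: C_1X_1 + C_2X_2.

x_1(t) = C_1e^(4t)cos(t) + C_2e^(4t)sin(t), x_2(t) = -C_1e^(4t)sin(t) - 3C_1e^(4t)cos(t) - 3C_2e^(4t)sin(t) + C_2e^(4t)cos(t)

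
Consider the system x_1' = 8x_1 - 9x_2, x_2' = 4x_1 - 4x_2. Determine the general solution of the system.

x_1(t) = 3C_1e^(2t) + 3C_2te^(2t) + 2C_2e^(2t), x_2(t) = 2C_1e^(2t) + 2C_2te^(2t) + C_2e^(2t)

Coefficient matrix A = [[8, -9], [4, -4]].
Characteristic polynomial det(A - λI) = λ^2 - 4λ + 4 = 0.
Single eigenvalue λ = 2 with algebraic multiplicity 2.
Eigenvector v = (3,2); generalized eigenvector w with (A-λI)w=v is (2,1).
General solution: e^(2t)[C_1·v + C_2·(t·v + w)].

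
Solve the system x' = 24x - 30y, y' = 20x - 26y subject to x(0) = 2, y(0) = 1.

Coefficient matrix A = [[24, -30], [20, -26]].
Characteristic polynomial det(A - λI) = λ^2 + 2λ - 24 = 0.
Eigenvalues λ = 4, -6.
For λ=4: (A-λI) row 1 is [20, -30], so an eigenvector is (3, 2).
For λ=-6: (A-λI) row 1 is [30, -30], so an eigenvector is (-1, -1).
General solution: C_1e^(4t)(3,2) + C_2e^(-6t)(-1,-1).
Applying x(0)=2, y(0)=1 gives C_1=1, C_2=1.

x(t) = 3e^(4t) - e^(-6t), y(t) = 2e^(4t) - e^(-6t)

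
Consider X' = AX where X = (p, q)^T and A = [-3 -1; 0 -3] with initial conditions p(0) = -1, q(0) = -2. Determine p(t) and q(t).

p(t) = 2te^(-3t) - e^(-3t), q(t) = -2e^(-3t)

Coefficient matrix A = [[-3, -1], [0, -3]].
Characteristic polynomial det(A - λI) = λ^2 + 6λ + 9 = 0.
Single eigenvalue λ = -3 with algebraic multiplicity 2.
Eigenvector v = (-1,0); generalized eigenvector w with (A-λI)w=v is (-2,1).
General solution: e^(-3t)[C_1·v + C_2·(t·v + w)].
Applying p(0)=-1, q(0)=-2 gives C_1=5, C_2=-2.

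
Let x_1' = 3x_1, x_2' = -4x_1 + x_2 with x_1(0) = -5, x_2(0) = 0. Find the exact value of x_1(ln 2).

-40

A = [[3,0],[-4,1]]; eigenvalues λ = 3, 1.
Eigenvectors: (-1,2) for λ=3, (0,-1) for λ=1.
From the initial condition, c_1 = 5, c_2 = 10.
x_1(ln 2) = (5)(2^3)(-1) + (10)(2^1)(0) = -40.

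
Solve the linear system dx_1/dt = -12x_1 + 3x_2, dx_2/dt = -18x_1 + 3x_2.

x_1(t) = -K_1e^(-3t) + K_2e^(-6t), x_2(t) = -3K_1e^(-3t) + 2K_2e^(-6t)

Coefficient matrix A = [[-12, 3], [-18, 3]].
Characteristic polynomial det(A - λI) = λ^2 + 9λ + 18 = 0.
Eigenvalues λ = -3, -6.
For λ=-3: (A-λI) row 1 is [-9, 3], so an eigenvector is (-1, -3).
For λ=-6: (A-λI) row 1 is [-6, 3], so an eigenvector is (1, 2).
General solution: K_1e^(-3t)(-1,-3) + K_2e^(-6t)(1,2).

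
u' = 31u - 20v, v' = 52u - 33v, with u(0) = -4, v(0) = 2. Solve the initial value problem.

Coefficient matrix A = [[31, -20], [52, -33]].
Characteristic polynomial det(A - λI) = λ^2 + 2λ + 17 = 0.
Eigenvalues λ = -1 ± 4i (complex conjugate pair).
For λ=-1+4i: an eigenvector is (2,3) - i(1,2) = (2 - i, 3 - 2i).
A real fundamental pair from Re and Im of e^((-1+4i)t)v: X_1 = e^(-t)(cos(4t)·(2,3) + sin(4t)·(1,2)), X_2 = e^(-t)(sin(4t)·(2,3) - cos(4t)·(1,2)).
General solution: K_1X_1 + K_2X_2.
Applying u(0)=-4, v(0)=2 gives K_1=-10, K_2=-16.

u(t) = -42e^(-t)sin(4t) - 4e^(-t)cos(4t), v(t) = -68e^(-t)sin(4t) + 2e^(-t)cos(4t)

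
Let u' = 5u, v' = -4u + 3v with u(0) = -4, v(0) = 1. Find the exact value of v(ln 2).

A = [[5,0],[-4,3]]; eigenvalues λ = 3, 5.
Eigenvectors: (0,1) for λ=3, (1,-2) for λ=5.
From the initial condition, c_1 = -7, c_2 = -4.
v(ln 2) = (-7)(2^3)(1) + (-4)(2^5)(-2) = 200.

200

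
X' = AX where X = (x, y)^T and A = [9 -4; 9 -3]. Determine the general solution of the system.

x(t) = -2K_1e^(3t) - 2K_2te^(3t) - K_2e^(3t), y(t) = -3K_1e^(3t) - 3K_2te^(3t) - K_2e^(3t)

Coefficient matrix A = [[9, -4], [9, -3]].
Characteristic polynomial det(A - λI) = λ^2 - 6λ + 9 = 0.
Single eigenvalue λ = 3 with algebraic multiplicity 2.
Eigenvector v = (-2,-3); generalized eigenvector w with (A-λI)w=v is (-1,-1).
General solution: e^(3t)[K_1·v + K_2·(t·v + w)].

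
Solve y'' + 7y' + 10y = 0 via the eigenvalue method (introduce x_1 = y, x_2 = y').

Let x_1 = y, x_2 = y'. Then x_1' = x_2 and x_2' = -10x_1 - 7x_2.
A = [[0,1],[-10,-7]]; det(A-λI) = λ^2 + 7λ + 10.
Eigenvalues λ = -2, -5 with eigenvectors (1,-2), (1,-5).

y(t) = C_1e^(-2t) + C_2e^(-5t)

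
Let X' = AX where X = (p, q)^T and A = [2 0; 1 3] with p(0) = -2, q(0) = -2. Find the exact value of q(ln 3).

A = [[2,0],[1,3]]; eigenvalues λ = 2, 3.
Eigenvectors: (-1,1) for λ=2, (0,-1) for λ=3.
From the initial condition, c_1 = 2, c_2 = 4.
q(ln 3) = (2)(3^2)(1) + (4)(3^3)(-1) = -90.

-90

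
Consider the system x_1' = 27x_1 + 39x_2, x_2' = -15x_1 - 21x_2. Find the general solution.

x_1(t) = 3K_1e^(3t)sin(3t) + 2K_1e^(3t)cos(3t) + 2K_2e^(3t)sin(3t) - 3K_2e^(3t)cos(3t), x_2(t) = -2K_1e^(3t)sin(3t) - K_1e^(3t)cos(3t) - K_2e^(3t)sin(3t) + 2K_2e^(3t)cos(3t)

Coefficient matrix A = [[27, 39], [-15, -21]].
Characteristic polynomial det(A - λI) = λ^2 - 6λ + 18 = 0.
Eigenvalues λ = 3 ± 3i (complex conjugate pair).
For λ=3+3i: an eigenvector is (2,-1) - i(3,-2) = (2 - 3i, -1 + 2i).
A real fundamental pair from Re and Im of e^((3+3i)t)v: X_1 = e^(3t)(cos(3t)·(2,-1) + sin(3t)·(3,-2)), X_2 = e^(3t)(sin(3t)·(2,-1) - cos(3t)·(3,-2)).
General solution: K_1X_1 + K_2X_2.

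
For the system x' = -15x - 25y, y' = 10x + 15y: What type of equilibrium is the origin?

A = [[-15,-25],[10,15]]; det(A-λI) = λ^2 + 25.
λ = 0 ± 5i: zero real part.

center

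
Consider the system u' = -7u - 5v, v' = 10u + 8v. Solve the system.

Coefficient matrix A = [[-7, -5], [10, 8]].
Characteristic polynomial det(A - λI) = λ^2 - λ - 6 = 0.
Eigenvalues λ = 3, -2.
For λ=3: (A-λI) row 1 is [-10, -5], so an eigenvector is (-1, 2).
For λ=-2: (A-λI) row 1 is [-5, -5], so an eigenvector is (-1, 1).
General solution: C_1e^(3t)(-1,2) + C_2e^(-2t)(-1,1).

u(t) = -C_1e^(3t) - C_2e^(-2t), v(t) = 2C_1e^(3t) + C_2e^(-2t)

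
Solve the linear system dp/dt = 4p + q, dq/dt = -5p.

Coefficient matrix A = [[4, 1], [-5, 0]].
Characteristic polynomial det(A - λI) = λ^2 - 4λ + 5 = 0.
Eigenvalues λ = 2 ± i (complex conjugate pair).
For λ=2+i: an eigenvector is (0,-1) - i(-1,2) = (0 + i, -1 - 2i).
A real fundamental pair from Re and Im of e^((2+i)t)v: X_1 = e^(2t)(cos(t)·(0,-1) + sin(t)·(-1,2)), X_2 = e^(2t)(sin(t)·(0,-1) - cos(t)·(-1,2)).
General solution: c_1X_1 + c_2X_2.

p(t) = -c_1e^(2t)sin(t) + c_2e^(2t)cos(t), q(t) = 2c_1e^(2t)sin(t) - c_1e^(2t)cos(t) - c_2e^(2t)sin(t) - 2c_2e^(2t)cos(t)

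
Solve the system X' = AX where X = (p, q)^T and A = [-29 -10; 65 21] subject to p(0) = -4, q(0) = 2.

p(t) = 16e^(-4t)sin(5t) - 4e^(-4t)cos(5t), q(t) = -42e^(-4t)sin(5t) + 2e^(-4t)cos(5t)

Coefficient matrix A = [[-29, -10], [65, 21]].
Characteristic polynomial det(A - λI) = λ^2 + 8λ + 41 = 0.
Eigenvalues λ = -4 ± 5i (complex conjugate pair).
For λ=-4+5i: an eigenvector is (1,-3) - i(1,-2) = (1 - i, -3 + 2i).
A real fundamental pair from Re and Im of e^((-4+5i)t)v: X_1 = e^(-4t)(cos(5t)·(1,-3) + sin(5t)·(1,-2)), X_2 = e^(-4t)(sin(5t)·(1,-3) - cos(5t)·(1,-2)).
General solution: C_1X_1 + C_2X_2.
Applying p(0)=-4, q(0)=2 gives C_1=6, C_2=10.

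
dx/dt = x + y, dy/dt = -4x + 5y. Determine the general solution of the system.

x(t) = c_1e^(3t) + c_2te^(3t) - c_2e^(3t), y(t) = 2c_1e^(3t) + 2c_2te^(3t) - c_2e^(3t)

Coefficient matrix A = [[1, 1], [-4, 5]].
Characteristic polynomial det(A - λI) = λ^2 - 6λ + 9 = 0.
Single eigenvalue λ = 3 with algebraic multiplicity 2.
Eigenvector v = (1,2); generalized eigenvector w with (A-λI)w=v is (-1,-1).
General solution: e^(3t)[c_1·v + c_2·(t·v + w)].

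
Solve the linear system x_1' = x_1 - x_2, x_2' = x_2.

x_1(t) = -C_1e^(t) - C_2te^(t) - C_2e^(t), x_2(t) = C_2e^(t)

Coefficient matrix A = [[1, -1], [0, 1]].
Characteristic polynomial det(A - λI) = λ^2 - 2λ + 1 = 0.
Single eigenvalue λ = 1 with algebraic multiplicity 2.
Eigenvector v = (-1,0); generalized eigenvector w with (A-λI)w=v is (-1,1).
General solution: e^(t)[C_1·v + C_2·(t·v + w)].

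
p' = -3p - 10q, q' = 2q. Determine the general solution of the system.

p(t) = -2K_1e^(2t) + K_2e^(-3t), q(t) = K_1e^(2t)

Coefficient matrix A = [[-3, -10], [0, 2]].
Characteristic polynomial det(A - λI) = λ^2 + λ - 6 = 0.
Eigenvalues λ = 2, -3.
For λ=2: (A-λI) row 1 is [-5, -10], so an eigenvector is (-2, 1).
For λ=-3: (A-λI) row 1 is [0, -10], so an eigenvector is (1, 0).
General solution: K_1e^(2t)(-2,1) + K_2e^(-3t)(1,0).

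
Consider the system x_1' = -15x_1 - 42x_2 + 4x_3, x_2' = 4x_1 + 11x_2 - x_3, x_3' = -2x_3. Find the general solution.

Coefficient matrix A = [[-15, -42, 4], [4, 11, -1], [0, 0, -2]].
det(A - λI) = 0 gives eigenvalues λ = -3, -1, -2.
For λ=-3: eigenvector (7,-2,0).
For λ=-1: eigenvector (-3,1,0).
For λ=-2: eigenvector (10,-3,1).
General solution: K_1e^(-3t)(7,-2,0) + K_2e^(-t)(-3,1,0) + K_3e^(-2t)(10,-3,1).

x_1(t) = 7K_1e^(-3t) - 3K_2e^(-t) + 10K_3e^(-2t), x_2(t) = -2K_1e^(-3t) + K_2e^(-t) - 3K_3e^(-2t), x_3(t) = K_3e^(-2t)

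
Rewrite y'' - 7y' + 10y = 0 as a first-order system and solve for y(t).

y(t) = C_1e^(2t) + C_2e^(5t)

Let x_1 = y, x_2 = y'. Then x_1' = x_2 and x_2' = -10x_1 + 7x_2.
A = [[0,1],[-10,7]]; det(A-λI) = λ^2 - 7λ + 10.
Eigenvalues λ = 2, 5 with eigenvectors (1,2), (1,5).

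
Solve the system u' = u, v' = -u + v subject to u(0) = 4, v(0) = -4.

u(t) = 4e^(t), v(t) = -4te^(t) - 4e^(t)

Coefficient matrix A = [[1, 0], [-1, 1]].
Characteristic polynomial det(A - λI) = λ^2 - 2λ + 1 = 0.
Single eigenvalue λ = 1 with algebraic multiplicity 2.
Eigenvector v = (0,-1); generalized eigenvector w with (A-λI)w=v is (1,1).
General solution: e^(t)[K_1·v + K_2·(t·v + w)].
Applying u(0)=4, v(0)=-4 gives K_1=8, K_2=4.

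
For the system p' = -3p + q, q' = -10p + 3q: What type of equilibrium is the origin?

A = [[-3,1],[-10,3]]; det(A-λI) = λ^2 + 1.
λ = 0 ± i: zero real part.

center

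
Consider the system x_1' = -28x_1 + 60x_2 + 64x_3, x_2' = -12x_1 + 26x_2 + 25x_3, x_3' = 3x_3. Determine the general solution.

Coefficient matrix A = [[-28, 60, 64], [-12, 26, 25], [0, 0, 3]].
det(A - λI) = 0 gives eigenvalues λ = -4, 2, 3.
For λ=-4: eigenvector (5,2,0).
For λ=2: eigenvector (2,1,0).
For λ=3: eigenvector (-4,-1,-1).
General solution: K_1e^(-4t)(5,2,0) + K_2e^(2t)(2,1,0) + K_3e^(3t)(-4,-1,-1).

x_1(t) = 5K_1e^(-4t) + 2K_2e^(2t) - 4K_3e^(3t), x_2(t) = 2K_1e^(-4t) + K_2e^(2t) - K_3e^(3t), x_3(t) = -K_3e^(3t)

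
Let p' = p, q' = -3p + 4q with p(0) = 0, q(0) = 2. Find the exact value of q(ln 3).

A = [[1,0],[-3,4]]; eigenvalues λ = 1, 4.
Eigenvectors: (1,1) for λ=1, (0,-1) for λ=4.
From the initial condition, c_1 = 0, c_2 = -2.
q(ln 3) = (0)(3^1)(1) + (-2)(3^4)(-1) = 162.

162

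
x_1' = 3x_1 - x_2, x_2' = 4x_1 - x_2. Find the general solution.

Coefficient matrix A = [[3, -1], [4, -1]].
Characteristic polynomial det(A - λI) = λ^2 - 2λ + 1 = 0.
Single eigenvalue λ = 1 with algebraic multiplicity 2.
Eigenvector v = (-1,-2); generalized eigenvector w with (A-λI)w=v is (-1,-1).
General solution: e^(t)[K_1·v + K_2·(t·v + w)].

x_1(t) = -K_1e^(t) - K_2te^(t) - K_2e^(t), x_2(t) = -2K_1e^(t) - 2K_2te^(t) - K_2e^(t)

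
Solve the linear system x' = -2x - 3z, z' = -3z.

x(t) = K_1e^(-2t) + 3K_2e^(-3t), z(t) = K_2e^(-3t)

Coefficient matrix A = [[-2, -3], [0, -3]].
Characteristic polynomial det(A - λI) = λ^2 + 5λ + 6 = 0.
Eigenvalues λ = -2, -3.
For λ=-2: (A-λI) row 1 is [0, -3], so an eigenvector is (1, 0).
For λ=-3: (A-λI) row 1 is [1, -3], so an eigenvector is (3, 1).
General solution: K_1e^(-2t)(1,0) + K_2e^(-3t)(3,1).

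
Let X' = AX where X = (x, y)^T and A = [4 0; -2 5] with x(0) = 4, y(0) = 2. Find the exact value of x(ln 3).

A = [[4,0],[-2,5]]; eigenvalues λ = 4, 5.
Eigenvectors: (1,2) for λ=4, (0,-1) for λ=5.
From the initial condition, c_1 = 4, c_2 = 6.
x(ln 3) = (4)(3^4)(1) + (6)(3^5)(0) = 324.

324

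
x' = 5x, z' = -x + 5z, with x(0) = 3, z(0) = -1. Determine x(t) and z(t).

x(t) = 3e^(5t), z(t) = -3te^(5t) - e^(5t)

Coefficient matrix A = [[5, 0], [-1, 5]].
Characteristic polynomial det(A - λI) = λ^2 - 10λ + 25 = 0.
Single eigenvalue λ = 5 with algebraic multiplicity 2.
Eigenvector v = (0,-1); generalized eigenvector w with (A-λI)w=v is (1,-2).
General solution: e^(5t)[C_1·v + C_2·(t·v + w)].
Applying x(0)=3, z(0)=-1 gives C_1=-5, C_2=3.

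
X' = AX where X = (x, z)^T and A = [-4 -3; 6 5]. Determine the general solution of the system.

Coefficient matrix A = [[-4, -3], [6, 5]].
Characteristic polynomial det(A - λI) = λ^2 - λ - 2 = 0.
Eigenvalues λ = -1, 2.
For λ=-1: (A-λI) row 1 is [-3, -3], so an eigenvector is (-1, 1).
For λ=2: (A-λI) row 1 is [-6, -3], so an eigenvector is (-1, 2).
General solution: c_1e^(-t)(-1,1) + c_2e^(2t)(-1,2).

x(t) = -c_1e^(-t) - c_2e^(2t), z(t) = c_1e^(-t) + 2c_2e^(2t)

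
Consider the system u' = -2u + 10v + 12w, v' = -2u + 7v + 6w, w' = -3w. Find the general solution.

Coefficient matrix A = [[-2, 10, 12], [-2, 7, 6], [0, 0, -3]].
det(A - λI) = 0 gives eigenvalues λ = 2, 3, -3.
For λ=2: eigenvector (5,2,0).
For λ=3: eigenvector (2,1,0).
For λ=-3: eigenvector (-2,-1,1).
General solution: K_1e^(2t)(5,2,0) + K_2e^(3t)(2,1,0) + K_3e^(-3t)(-2,-1,1).

u(t) = 5K_1e^(2t) + 2K_2e^(3t) - 2K_3e^(-3t), v(t) = 2K_1e^(2t) + K_2e^(3t) - K_3e^(-3t), w(t) = K_3e^(-3t)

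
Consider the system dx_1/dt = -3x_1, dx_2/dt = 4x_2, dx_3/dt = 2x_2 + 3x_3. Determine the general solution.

x_1(t) = K_1e^(-3t), x_2(t) = K_2e^(4t), x_3(t) = 2K_2e^(4t) + K_3e^(3t)

Coefficient matrix A = [[-3, 0, 0], [0, 4, 0], [0, 2, 3]].
det(A - λI) = 0 gives eigenvalues λ = -3, 4, 3.
For λ=-3: eigenvector (1,0,0).
For λ=4: eigenvector (0,1,2).
For λ=3: eigenvector (0,0,1).
General solution: K_1e^(-3t)(1,0,0) + K_2e^(4t)(0,1,2) + K_3e^(3t)(0,0,1).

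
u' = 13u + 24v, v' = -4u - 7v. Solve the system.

Coefficient matrix A = [[13, 24], [-4, -7]].
Characteristic polynomial det(A - λI) = λ^2 - 6λ + 5 = 0.
Eigenvalues λ = 5, 1.
For λ=5: (A-λI) row 1 is [8, 24], so an eigenvector is (3, -1).
For λ=1: (A-λI) row 1 is [12, 24], so an eigenvector is (-2, 1).
General solution: C_1e^(5t)(3,-1) + C_2e^(t)(-2,1).

u(t) = 3C_1e^(5t) - 2C_2e^(t), v(t) = -C_1e^(5t) + C_2e^(t)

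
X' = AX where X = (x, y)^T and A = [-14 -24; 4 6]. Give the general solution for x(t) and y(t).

Coefficient matrix A = [[-14, -24], [4, 6]].
Characteristic polynomial det(A - λI) = λ^2 + 8λ + 12 = 0.
Eigenvalues λ = -6, -2.
For λ=-6: (A-λI) row 1 is [-8, -24], so an eigenvector is (-3, 1).
For λ=-2: (A-λI) row 1 is [-12, -24], so an eigenvector is (2, -1).
General solution: C_1e^(-6t)(-3,1) + C_2e^(-2t)(2,-1).

x(t) = -3C_1e^(-6t) + 2C_2e^(-2t), y(t) = C_1e^(-6t) - C_2e^(-2t)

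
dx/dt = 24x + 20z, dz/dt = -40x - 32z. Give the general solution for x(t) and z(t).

Coefficient matrix A = [[24, 20], [-40, -32]].
Characteristic polynomial det(A - λI) = λ^2 + 8λ + 32 = 0.
Eigenvalues λ = -4 ± 4i (complex conjugate pair).
For λ=-4+4i: an eigenvector is (1,-1) - i(2,-3) = (1 - 2i, -1 + 3i).
A real fundamental pair from Re and Im of e^((-4+4i)t)v: X_1 = e^(-4t)(cos(4t)·(1,-1) + sin(4t)·(2,-3)), X_2 = e^(-4t)(sin(4t)·(1,-1) - cos(4t)·(2,-3)).
General solution: K_1X_1 + K_2X_2.

x(t) = 2K_1e^(-4t)sin(4t) + K_1e^(-4t)cos(4t) + K_2e^(-4t)sin(4t) - 2K_2e^(-4t)cos(4t), z(t) = -3K_1e^(-4t)sin(4t) - K_1e^(-4t)cos(4t) - K_2e^(-4t)sin(4t) + 3K_2e^(-4t)cos(4t)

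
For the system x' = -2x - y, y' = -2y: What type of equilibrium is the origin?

A = [[-2,-1],[0,-2]]; det(A-λI) = λ^2 + 4λ + 4.
repeated λ = -2 with a single eigenvector.

stable improper node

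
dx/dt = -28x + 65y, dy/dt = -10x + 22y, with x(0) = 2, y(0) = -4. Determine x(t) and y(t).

Coefficient matrix A = [[-28, 65], [-10, 22]].
Characteristic polynomial det(A - λI) = λ^2 + 6λ + 34 = 0.
Eigenvalues λ = -3 ± 5i (complex conjugate pair).
For λ=-3+5i: an eigenvector is (-2,-1) - i(-3,-1) = (-2 + 3i, -1 + i).
A real fundamental pair from Re and Im of e^((-3+5i)t)v: X_1 = e^(-3t)(cos(5t)·(-2,-1) + sin(5t)·(-3,-1)), X_2 = e^(-3t)(sin(5t)·(-2,-1) - cos(5t)·(-3,-1)).
General solution: C_1X_1 + C_2X_2.
Applying x(0)=2, y(0)=-4 gives C_1=14, C_2=10.

x(t) = -62e^(-3t)sin(5t) + 2e^(-3t)cos(5t), y(t) = -24e^(-3t)sin(5t) - 4e^(-3t)cos(5t)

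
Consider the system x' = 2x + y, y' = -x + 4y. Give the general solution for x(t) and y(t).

x(t) = -C_1e^(3t) - C_2te^(3t) + C_2e^(3t), y(t) = -C_1e^(3t) - C_2te^(3t)

Coefficient matrix A = [[2, 1], [-1, 4]].
Characteristic polynomial det(A - λI) = λ^2 - 6λ + 9 = 0.
Single eigenvalue λ = 3 with algebraic multiplicity 2.
Eigenvector v = (-1,-1); generalized eigenvector w with (A-λI)w=v is (1,0).
General solution: e^(3t)[C_1·v + C_2·(t·v + w)].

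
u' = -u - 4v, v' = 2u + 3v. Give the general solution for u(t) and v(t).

u(t) = c_1e^(t)sin(2t) - c_1e^(t)cos(2t) - c_2e^(t)sin(2t) - c_2e^(t)cos(2t), v(t) = -c_1e^(t)sin(2t) + c_2e^(t)cos(2t)

Coefficient matrix A = [[-1, -4], [2, 3]].
Characteristic polynomial det(A - λI) = λ^2 - 2λ + 5 = 0.
Eigenvalues λ = 1 ± 2i (complex conjugate pair).
For λ=1+2i: an eigenvector is (-1,0) - i(1,-1) = (-1 - i, 0 + i).
A real fundamental pair from Re and Im of e^((1+2i)t)v: X_1 = e^(t)(cos(2t)·(-1,0) + sin(2t)·(1,-1)), X_2 = e^(t)(sin(2t)·(-1,0) - cos(2t)·(1,-1)).
General solution: c_1X_1 + c_2X_2.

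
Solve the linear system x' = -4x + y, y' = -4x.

Coefficient matrix A = [[-4, 1], [-4, 0]].
Characteristic polynomial det(A - λI) = λ^2 + 4λ + 4 = 0.
Single eigenvalue λ = -2 with algebraic multiplicity 2.
Eigenvector v = (1,2); generalized eigenvector w with (A-λI)w=v is (1,3).
General solution: e^(-2t)[K_1·v + K_2·(t·v + w)].

x(t) = K_1e^(-2t) + K_2te^(-2t) + K_2e^(-2t), y(t) = 2K_1e^(-2t) + 2K_2te^(-2t) + 3K_2e^(-2t)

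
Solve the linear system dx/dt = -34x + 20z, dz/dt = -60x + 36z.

x(t) = -2K_1e^(-4t) - K_2e^(6t), z(t) = -3K_1e^(-4t) - 2K_2e^(6t)

Coefficient matrix A = [[-34, 20], [-60, 36]].
Characteristic polynomial det(A - λI) = λ^2 - 2λ - 24 = 0.
Eigenvalues λ = -4, 6.
For λ=-4: (A-λI) row 1 is [-30, 20], so an eigenvector is (-2, -3).
For λ=6: (A-λI) row 1 is [-40, 20], so an eigenvector is (-1, -2).
General solution: K_1e^(-4t)(-2,-3) + K_2e^(6t)(-1,-2).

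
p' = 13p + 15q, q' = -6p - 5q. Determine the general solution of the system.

p(t) = c_1e^(4t)sin(3t) + 2c_1e^(4t)cos(3t) + 2c_2e^(4t)sin(3t) - c_2e^(4t)cos(3t), q(t) = -c_1e^(4t)sin(3t) - c_1e^(4t)cos(3t) - c_2e^(4t)sin(3t) + c_2e^(4t)cos(3t)

Coefficient matrix A = [[13, 15], [-6, -5]].
Characteristic polynomial det(A - λI) = λ^2 - 8λ + 25 = 0.
Eigenvalues λ = 4 ± 3i (complex conjugate pair).
For λ=4+3i: an eigenvector is (2,-1) - i(1,-1) = (2 - i, -1 + i).
A real fundamental pair from Re and Im of e^((4+3i)t)v: X_1 = e^(4t)(cos(3t)·(2,-1) + sin(3t)·(1,-1)), X_2 = e^(4t)(sin(3t)·(2,-1) - cos(3t)·(1,-1)).
General solution: c_1X_1 + c_2X_2.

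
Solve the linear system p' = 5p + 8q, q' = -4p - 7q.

p(t) = C_1e^(-3t) + 2C_2e^(t), q(t) = -C_1e^(-3t) - C_2e^(t)

Coefficient matrix A = [[5, 8], [-4, -7]].
Characteristic polynomial det(A - λI) = λ^2 + 2λ - 3 = 0.
Eigenvalues λ = -3, 1.
For λ=-3: (A-λI) row 1 is [8, 8], so an eigenvector is (1, -1).
For λ=1: (A-λI) row 1 is [4, 8], so an eigenvector is (2, -1).
General solution: C_1e^(-3t)(1,-1) + C_2e^(t)(2,-1).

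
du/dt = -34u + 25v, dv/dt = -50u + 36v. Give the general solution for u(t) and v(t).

Coefficient matrix A = [[-34, 25], [-50, 36]].
Characteristic polynomial det(A - λI) = λ^2 - 2λ + 26 = 0.
Eigenvalues λ = 1 ± 5i (complex conjugate pair).
For λ=1+5i: an eigenvector is (1,1) - i(-2,-3) = (1 + 2i, 1 + 3i).
A real fundamental pair from Re and Im of e^((1+5i)t)v: X_1 = e^(t)(cos(5t)·(1,1) + sin(5t)·(-2,-3)), X_2 = e^(t)(sin(5t)·(1,1) - cos(5t)·(-2,-3)).
General solution: K_1X_1 + K_2X_2.

u(t) = -2K_1e^(t)sin(5t) + K_1e^(t)cos(5t) + K_2e^(t)sin(5t) + 2K_2e^(t)cos(5t), v(t) = -3K_1e^(t)sin(5t) + K_1e^(t)cos(5t) + K_2e^(t)sin(5t) + 3K_2e^(t)cos(5t)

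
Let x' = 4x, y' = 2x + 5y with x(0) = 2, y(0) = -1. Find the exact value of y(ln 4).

A = [[4,0],[2,5]]; eigenvalues λ = 4, 5.
Eigenvectors: (-1,2) for λ=4, (0,-1) for λ=5.
From the initial condition, c_1 = -2, c_2 = -3.
y(ln 4) = (-2)(4^4)(2) + (-3)(4^5)(-1) = 2048.

2048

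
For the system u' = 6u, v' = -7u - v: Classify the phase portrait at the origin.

saddle

A = [[6,0],[-7,-1]]; det(A-λI) = λ^2 - 5λ - 6.
λ = 6, -1: opposite signs.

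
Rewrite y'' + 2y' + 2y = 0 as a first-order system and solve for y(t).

y(t) = C_1e^(-t)cos(t) + C_2e^(-t)sin(t)

Let x_1 = y, x_2 = y'. Then x_1' = x_2 and x_2' = -2x_1 - 2x_2.
A = [[0,1],[-2,-2]]; det(A-λI) = λ^2 + 2λ + 2.
Eigenvalues λ = -1 ± i.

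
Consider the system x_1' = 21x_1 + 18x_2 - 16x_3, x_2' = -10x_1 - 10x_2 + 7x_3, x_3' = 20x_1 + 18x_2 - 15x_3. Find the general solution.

Coefficient matrix A = [[21, 18, -16], [-10, -10, 7], [20, 18, -15]].
det(A - λI) = 0 gives eigenvalues λ = 1, -4, -1.
For λ=1: eigenvector (5,-2,4).
For λ=-4: eigenvector (-2,1,-2).
For λ=-1: eigenvector (3,-1,3).
General solution: C_1e^(t)(5,-2,4) + C_2e^(-4t)(-2,1,-2) + C_3e^(-t)(3,-1,3).

x_1(t) = 5C_1e^(t) - 2C_2e^(-4t) + 3C_3e^(-t), x_2(t) = -2C_1e^(t) + C_2e^(-4t) - C_3e^(-t), x_3(t) = 4C_1e^(t) - 2C_2e^(-4t) + 3C_3e^(-t)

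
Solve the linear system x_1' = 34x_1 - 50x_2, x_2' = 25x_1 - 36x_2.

Coefficient matrix A = [[34, -50], [25, -36]].
Characteristic polynomial det(A - λI) = λ^2 + 2λ + 26 = 0.
Eigenvalues λ = -1 ± 5i (complex conjugate pair).
For λ=-1+5i: an eigenvector is (-1,-1) - i(3,2) = (-1 - 3i, -1 - 2i).
A real fundamental pair from Re and Im of e^((-1+5i)t)v: X_1 = e^(-t)(cos(5t)·(-1,-1) + sin(5t)·(3,2)), X_2 = e^(-t)(sin(5t)·(-1,-1) - cos(5t)·(3,2)).
General solution: K_1X_1 + K_2X_2.

x_1(t) = 3K_1e^(-t)sin(5t) - K_1e^(-t)cos(5t) - K_2e^(-t)sin(5t) - 3K_2e^(-t)cos(5t), x_2(t) = 2K_1e^(-t)sin(5t) - K_1e^(-t)cos(5t) - K_2e^(-t)sin(5t) - 2K_2e^(-t)cos(5t)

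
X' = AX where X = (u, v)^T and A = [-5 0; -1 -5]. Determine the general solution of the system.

Coefficient matrix A = [[-5, 0], [-1, -5]].
Characteristic polynomial det(A - λI) = λ^2 + 10λ + 25 = 0.
Single eigenvalue λ = -5 with algebraic multiplicity 2.
Eigenvector v = (0,-1); generalized eigenvector w with (A-λI)w=v is (1,-3).
General solution: e^(-5t)[K_1·v + K_2·(t·v + w)].

u(t) = K_2e^(-5t), v(t) = -K_1e^(-5t) - K_2te^(-5t) - 3K_2e^(-5t)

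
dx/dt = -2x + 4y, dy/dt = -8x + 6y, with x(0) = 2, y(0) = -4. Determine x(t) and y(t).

Coefficient matrix A = [[-2, 4], [-8, 6]].
Characteristic polynomial det(A - λI) = λ^2 - 4λ + 20 = 0.
Eigenvalues λ = 2 ± 4i (complex conjugate pair).
For λ=2+4i: an eigenvector is (-1,-1) - i(0,1) = (-1, -1 - i).
A real fundamental pair from Re and Im of e^((2+4i)t)v: X_1 = e^(2t)(cos(4t)·(-1,-1) + sin(4t)·(0,1)), X_2 = e^(2t)(sin(4t)·(-1,-1) - cos(4t)·(0,1)).
General solution: c_1X_1 + c_2X_2.
Applying x(0)=2, y(0)=-4 gives c_1=-2, c_2=6.

x(t) = -6e^(2t)sin(4t) + 2e^(2t)cos(4t), y(t) = -8e^(2t)sin(4t) - 4e^(2t)cos(4t)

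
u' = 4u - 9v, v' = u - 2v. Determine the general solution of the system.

Coefficient matrix A = [[4, -9], [1, -2]].
Characteristic polynomial det(A - λI) = λ^2 - 2λ + 1 = 0.
Single eigenvalue λ = 1 with algebraic multiplicity 2.
Eigenvector v = (3,1); generalized eigenvector w with (A-λI)w=v is (-2,-1).
General solution: e^(t)[c_1·v + c_2·(t·v + w)].

u(t) = 3c_1e^(t) + 3c_2te^(t) - 2c_2e^(t), v(t) = c_1e^(t) + c_2te^(t) - c_2e^(t)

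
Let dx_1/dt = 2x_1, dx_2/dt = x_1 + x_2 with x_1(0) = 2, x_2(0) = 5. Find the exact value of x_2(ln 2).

A = [[2,0],[1,1]]; eigenvalues λ = 2, 1.
Eigenvectors: (1,1) for λ=2, (0,-1) for λ=1.
From the initial condition, c_1 = 2, c_2 = -3.
x_2(ln 2) = (2)(2^2)(1) + (-3)(2^1)(-1) = 14.

14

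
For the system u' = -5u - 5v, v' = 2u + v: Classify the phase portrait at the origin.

stable spiral

A = [[-5,-5],[2,1]]; det(A-λI) = λ^2 + 4λ + 5.
λ = -2 ± i: negative real part.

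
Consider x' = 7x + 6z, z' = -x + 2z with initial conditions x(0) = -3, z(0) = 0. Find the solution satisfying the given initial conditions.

Coefficient matrix A = [[7, 6], [-1, 2]].
Characteristic polynomial det(A - λI) = λ^2 - 9λ + 20 = 0.
Eigenvalues λ = 4, 5.
For λ=4: (A-λI) row 1 is [3, 6], so an eigenvector is (2, -1).
For λ=5: (A-λI) row 1 is [2, 6], so an eigenvector is (-3, 1).
General solution: K_1e^(4t)(2,-1) + K_2e^(5t)(-3,1).
Applying x(0)=-3, z(0)=0 gives K_1=3, K_2=3.

x(t) = -9e^(5t) + 6e^(4t), z(t) = 3e^(5t) - 3e^(4t)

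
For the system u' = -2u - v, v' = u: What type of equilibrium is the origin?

stable improper node

A = [[-2,-1],[1,0]]; det(A-λI) = λ^2 + 2λ + 1.
repeated λ = -1 with a single eigenvector.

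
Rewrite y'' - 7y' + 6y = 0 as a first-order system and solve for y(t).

y(t) = c_1e^(6t) + c_2e^(t)

Let x_1 = y, x_2 = y'. Then x_1' = x_2 and x_2' = -6x_1 + 7x_2.
A = [[0,1],[-6,7]]; det(A-λI) = λ^2 - 7λ + 6.
Eigenvalues λ = 6, 1 with eigenvectors (1,6), (1,1).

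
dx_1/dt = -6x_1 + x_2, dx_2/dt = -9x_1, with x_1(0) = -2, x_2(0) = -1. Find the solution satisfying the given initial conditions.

x_1(t) = 5te^(-3t) - 2e^(-3t), x_2(t) = 15te^(-3t) - e^(-3t)

Coefficient matrix A = [[-6, 1], [-9, 0]].
Characteristic polynomial det(A - λI) = λ^2 + 6λ + 9 = 0.
Single eigenvalue λ = -3 with algebraic multiplicity 2.
Eigenvector v = (1,3); generalized eigenvector w with (A-λI)w=v is (0,1).
General solution: e^(-3t)[c_1·v + c_2·(t·v + w)].
Applying x_1(0)=-2, x_2(0)=-1 gives c_1=-2, c_2=5.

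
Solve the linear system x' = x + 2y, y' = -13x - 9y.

Coefficient matrix A = [[1, 2], [-13, -9]].
Characteristic polynomial det(A - λI) = λ^2 + 8λ + 17 = 0.
Eigenvalues λ = -4 ± i (complex conjugate pair).
For λ=-4+i: an eigenvector is (1,-2) - i(1,-3) = (1 - i, -2 + 3i).
A real fundamental pair from Re and Im of e^((-4+i)t)v: X_1 = e^(-4t)(cos(t)·(1,-2) + sin(t)·(1,-3)), X_2 = e^(-4t)(sin(t)·(1,-2) - cos(t)·(1,-3)).
General solution: C_1X_1 + C_2X_2.

x(t) = C_1e^(-4t)sin(t) + C_1e^(-4t)cos(t) + C_2e^(-4t)sin(t) - C_2e^(-4t)cos(t), y(t) = -3C_1e^(-4t)sin(t) - 2C_1e^(-4t)cos(t) - 2C_2e^(-4t)sin(t) + 3C_2e^(-4t)cos(t)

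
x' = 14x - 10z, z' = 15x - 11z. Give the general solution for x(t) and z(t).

Coefficient matrix A = [[14, -10], [15, -11]].
Characteristic polynomial det(A - λI) = λ^2 - 3λ - 4 = 0.
Eigenvalues λ = -1, 4.
For λ=-1: (A-λI) row 1 is [15, -10], so an eigenvector is (2, 3).
For λ=4: (A-λI) row 1 is [10, -10], so an eigenvector is (1, 1).
General solution: C_1e^(-t)(2,3) + C_2e^(4t)(1,1).

x(t) = 2C_1e^(-t) + C_2e^(4t), z(t) = 3C_1e^(-t) + C_2e^(4t)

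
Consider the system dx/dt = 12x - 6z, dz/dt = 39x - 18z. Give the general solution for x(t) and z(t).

x(t) = c_1e^(-3t)sin(3t) - c_1e^(-3t)cos(3t) - c_2e^(-3t)sin(3t) - c_2e^(-3t)cos(3t), z(t) = 2c_1e^(-3t)sin(3t) - 3c_1e^(-3t)cos(3t) - 3c_2e^(-3t)sin(3t) - 2c_2e^(-3t)cos(3t)

Coefficient matrix A = [[12, -6], [39, -18]].
Characteristic polynomial det(A - λI) = λ^2 + 6λ + 18 = 0.
Eigenvalues λ = -3 ± 3i (complex conjugate pair).
For λ=-3+3i: an eigenvector is (-1,-3) - i(1,2) = (-1 - i, -3 - 2i).
A real fundamental pair from Re and Im of e^((-3+3i)t)v: X_1 = e^(-3t)(cos(3t)·(-1,-3) + sin(3t)·(1,2)), X_2 = e^(-3t)(sin(3t)·(-1,-3) - cos(3t)·(1,2)).
General solution: c_1X_1 + c_2X_2.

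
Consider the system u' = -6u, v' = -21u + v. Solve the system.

u(t) = -C_1e^(-6t), v(t) = -3C_1e^(-6t) - C_2e^(t)

Coefficient matrix A = [[-6, 0], [-21, 1]].
Characteristic polynomial det(A - λI) = λ^2 + 5λ - 6 = 0.
Eigenvalues λ = -6, 1.
For λ=-6: (A-λI) row 2 is [-21, 7], so an eigenvector is (-1, -3).
For λ=1: (A-λI) row 1 is [-7, 0], so an eigenvector is (0, -1).
General solution: C_1e^(-6t)(-1,-3) + C_2e^(t)(0,-1).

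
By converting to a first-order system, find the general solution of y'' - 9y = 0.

Let x_1 = y, x_2 = y'. Then x_1' = x_2 and x_2' = 9x_1.
A = [[0,1],[9,0]]; det(A-λI) = λ^2 - 9.
Eigenvalues λ = -3, 3 with eigenvectors (1,-3), (1,3).

y(t) = K_1e^(-3t) + K_2e^(3t)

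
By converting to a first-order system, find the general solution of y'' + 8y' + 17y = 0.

Let x_1 = y, x_2 = y'. Then x_1' = x_2 and x_2' = -17x_1 - 8x_2.
A = [[0,1],[-17,-8]]; det(A-λI) = λ^2 + 8λ + 17.
Eigenvalues λ = -4 ± i.

y(t) = K_1e^(-4t)cos(t) + K_2e^(-4t)sin(t)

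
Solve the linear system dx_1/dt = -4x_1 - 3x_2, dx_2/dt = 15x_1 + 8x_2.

x_1(t) = K_1e^(2t)sin(3t) - K_2e^(2t)cos(3t), x_2(t) = -2K_1e^(2t)sin(3t) - K_1e^(2t)cos(3t) - K_2e^(2t)sin(3t) + 2K_2e^(2t)cos(3t)

Coefficient matrix A = [[-4, -3], [15, 8]].
Characteristic polynomial det(A - λI) = λ^2 - 4λ + 13 = 0.
Eigenvalues λ = 2 ± 3i (complex conjugate pair).
For λ=2+3i: an eigenvector is (0,-1) - i(1,-2) = (0 - i, -1 + 2i).
A real fundamental pair from Re and Im of e^((2+3i)t)v: X_1 = e^(2t)(cos(3t)·(0,-1) + sin(3t)·(1,-2)), X_2 = e^(2t)(sin(3t)·(0,-1) - cos(3t)·(1,-2)).
General solution: K_1X_1 + K_2X_2.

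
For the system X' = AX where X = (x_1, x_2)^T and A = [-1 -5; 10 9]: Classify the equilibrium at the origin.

unstable spiral

A = [[-1,-5],[10,9]]; det(A-λI) = λ^2 - 8λ + 41.
λ = 4 ± 5i: positive real part.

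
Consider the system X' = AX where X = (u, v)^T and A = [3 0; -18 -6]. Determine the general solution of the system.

u(t) = -C_2e^(3t), v(t) = -C_1e^(-6t) + 2C_2e^(3t)

Coefficient matrix A = [[3, 0], [-18, -6]].
Characteristic polynomial det(A - λI) = λ^2 + 3λ - 18 = 0.
Eigenvalues λ = -6, 3.
For λ=-6: (A-λI) row 1 is [9, 0], so an eigenvector is (0, -1).
For λ=3: (A-λI) row 2 is [-18, -9], so an eigenvector is (-1, 2).
General solution: C_1e^(-6t)(0,-1) + C_2e^(3t)(-1,2).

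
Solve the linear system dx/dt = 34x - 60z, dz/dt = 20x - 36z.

x(t) = -3c_1e^(-6t) + 2c_2e^(4t), z(t) = -2c_1e^(-6t) + c_2e^(4t)

Coefficient matrix A = [[34, -60], [20, -36]].
Characteristic polynomial det(A - λI) = λ^2 + 2λ - 24 = 0.
Eigenvalues λ = -6, 4.
For λ=-6: (A-λI) row 1 is [40, -60], so an eigenvector is (-3, -2).
For λ=4: (A-λI) row 1 is [30, -60], so an eigenvector is (2, 1).
General solution: c_1e^(-6t)(-3,-2) + c_2e^(4t)(2,1).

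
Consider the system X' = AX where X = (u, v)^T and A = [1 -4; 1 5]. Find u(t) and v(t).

Coefficient matrix A = [[1, -4], [1, 5]].
Characteristic polynomial det(A - λI) = λ^2 - 6λ + 9 = 0.
Single eigenvalue λ = 3 with algebraic multiplicity 2.
Eigenvector v = (-2,1); generalized eigenvector w with (A-λI)w=v is (3,-1).
General solution: e^(3t)[K_1·v + K_2·(t·v + w)].

u(t) = -2K_1e^(3t) - 2K_2te^(3t) + 3K_2e^(3t), v(t) = K_1e^(3t) + K_2te^(3t) - K_2e^(3t)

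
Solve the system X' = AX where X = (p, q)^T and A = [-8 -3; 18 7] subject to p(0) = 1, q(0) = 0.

p(t) = -2e^(t) + 3e^(-2t), q(t) = 6e^(t) - 6e^(-2t)

Coefficient matrix A = [[-8, -3], [18, 7]].
Characteristic polynomial det(A - λI) = λ^2 + λ - 2 = 0.
Eigenvalues λ = 1, -2.
For λ=1: (A-λI) row 1 is [-9, -3], so an eigenvector is (-1, 3).
For λ=-2: (A-λI) row 1 is [-6, -3], so an eigenvector is (-1, 2).
General solution: C_1e^(t)(-1,3) + C_2e^(-2t)(-1,2).
Applying p(0)=1, q(0)=0 gives C_1=2, C_2=-3.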